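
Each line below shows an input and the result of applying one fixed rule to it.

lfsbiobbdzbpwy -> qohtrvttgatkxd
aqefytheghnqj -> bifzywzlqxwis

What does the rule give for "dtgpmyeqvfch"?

zuxniwqehylv

Looking at the pairs, the operation is to reverse the string, then shift every letter 8 places backward in the alphabet (wrapping around).
Starting from "dtgpmyeqvfch": after the first operation, "hcfvqeympgtd"; after the second, "zuxniwqehylv".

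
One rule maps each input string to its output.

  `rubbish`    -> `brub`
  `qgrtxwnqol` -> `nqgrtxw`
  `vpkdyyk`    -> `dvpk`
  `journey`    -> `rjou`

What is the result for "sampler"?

psam

Each output is the input with this applied: delete the last 3 characters, then move the last character to the front.
On "sampler" that produces "psam".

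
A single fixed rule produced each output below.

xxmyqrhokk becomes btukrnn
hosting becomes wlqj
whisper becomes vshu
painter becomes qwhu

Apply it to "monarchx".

In each case the input is transformed by: delete the first 3 characters, then shift every letter 3 places forward in the alphabet (wrapping around).
On "monarchx": the first step gives "archx", and the second then gives "dufka".
(Check on "painter": → "nter" → "qwhu" ✓)

dufka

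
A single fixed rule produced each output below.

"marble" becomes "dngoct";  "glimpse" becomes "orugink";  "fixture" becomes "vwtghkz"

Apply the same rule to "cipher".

In each case the input is transformed by: shift every letter 2 places forward in the alphabet (wrapping around), then move the first 3 characters to the end (rotate left by 3).
Doing the same to "cipher": "jgtekr".

jgtekr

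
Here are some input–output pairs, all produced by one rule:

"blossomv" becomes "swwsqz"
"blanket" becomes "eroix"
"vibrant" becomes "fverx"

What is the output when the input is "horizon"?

The pattern: shift every letter 4 places forward in the alphabet (wrapping around), then delete the first 2 characters.
Applying both steps to "horizon": "lsvmdsr", then "vmdsr".

vmdsr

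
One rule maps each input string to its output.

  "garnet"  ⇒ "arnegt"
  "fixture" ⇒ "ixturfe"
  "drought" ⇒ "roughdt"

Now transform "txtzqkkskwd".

The transformation: swap the first and last characters, then move the first character to the end.
Starting from "txtzqkkskwd": after the first operation, "dxtzqkkskwt"; after the second, "xtzqkkskwtd".

xtzqkkskwtd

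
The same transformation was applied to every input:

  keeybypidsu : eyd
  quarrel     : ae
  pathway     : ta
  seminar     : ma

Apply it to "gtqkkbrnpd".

The rule is to keep one character in every 3, starting at position 3 (positions 3rd, 6th, 9th, ...).
Applying that to "gtqkkbrnpd" gives "qbp".

qbp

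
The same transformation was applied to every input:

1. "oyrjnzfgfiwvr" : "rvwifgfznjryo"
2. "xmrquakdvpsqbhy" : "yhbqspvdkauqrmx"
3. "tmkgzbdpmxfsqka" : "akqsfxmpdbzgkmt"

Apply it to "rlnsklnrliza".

The pattern: reverse the string.
For "rlnsklnrliza" the result is "azilrnlksnlr".

azilrnlksnlr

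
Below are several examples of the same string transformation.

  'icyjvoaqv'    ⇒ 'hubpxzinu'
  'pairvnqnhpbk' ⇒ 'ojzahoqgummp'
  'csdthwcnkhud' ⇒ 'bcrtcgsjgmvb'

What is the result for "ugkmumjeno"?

tnfmjdlitl

The pattern: shift every letter 1 place backward in the alphabet (wrapping around), then take characters alternately from the front and the back (1st, last, 2nd, 2nd-last, ...).
On "ugkmumjeno": the first step gives "tfjltlidmn", and the second then gives "tnfmjdlitl".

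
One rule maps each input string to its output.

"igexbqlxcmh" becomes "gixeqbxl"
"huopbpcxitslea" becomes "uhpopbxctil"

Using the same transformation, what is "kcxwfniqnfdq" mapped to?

ckwxnfqif

In each case the input is transformed by: swap each adjacent pair of characters (1↔2, 3↔4, ...), then delete the last 3 characters.
"kcxwfniqnfdq" → "ckwxnfqif".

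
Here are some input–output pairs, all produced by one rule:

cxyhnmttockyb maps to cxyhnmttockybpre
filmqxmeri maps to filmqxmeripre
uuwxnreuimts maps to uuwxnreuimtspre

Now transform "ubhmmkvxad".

ubhmmkvxadpre

Rule — append "pre".
On "ubhmmkvxad" that produces "ubhmmkvxadpre".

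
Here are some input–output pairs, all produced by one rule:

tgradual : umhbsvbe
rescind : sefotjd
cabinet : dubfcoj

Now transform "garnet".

In each case the input is transformed by: shift every letter 1 place forward in the alphabet (wrapping around), then take characters alternately from the front and the back (1st, last, 2nd, 2nd-last, ...).
Starting from "garnet": after the first operation, "hbsofu"; after the second, "hubfso".

hubfso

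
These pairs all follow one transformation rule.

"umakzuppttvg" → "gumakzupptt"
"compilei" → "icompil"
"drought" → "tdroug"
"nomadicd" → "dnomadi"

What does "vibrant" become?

tvibra

Rule — move the last 2 characters to the front (rotate right by 2), then delete the first character.
For "vibrant" the result is "tvibra".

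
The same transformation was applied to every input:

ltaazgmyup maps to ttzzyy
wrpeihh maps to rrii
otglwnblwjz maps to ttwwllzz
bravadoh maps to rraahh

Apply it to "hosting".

Rule — keep one character in every 3, starting at position 2 (positions 2nd, 5th, 8th, ...), then double every character.
So "hosting" becomes "ooii".

ooii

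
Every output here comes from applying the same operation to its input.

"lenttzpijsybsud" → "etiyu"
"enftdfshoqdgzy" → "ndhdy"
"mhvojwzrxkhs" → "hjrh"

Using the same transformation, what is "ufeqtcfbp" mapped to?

The transformation: keep one character in every 3, starting at position 2 (positions 2nd, 5th, 8th, ...).
So "ufeqtcfbp" becomes "ftb".

ftb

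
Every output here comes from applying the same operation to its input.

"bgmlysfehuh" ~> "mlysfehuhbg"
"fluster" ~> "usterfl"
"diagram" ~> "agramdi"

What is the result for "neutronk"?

utronkne

Looking at the pairs, the operation is to move the first 2 characters to the end (rotate left by 2).
So "neutronk" becomes "utronkne".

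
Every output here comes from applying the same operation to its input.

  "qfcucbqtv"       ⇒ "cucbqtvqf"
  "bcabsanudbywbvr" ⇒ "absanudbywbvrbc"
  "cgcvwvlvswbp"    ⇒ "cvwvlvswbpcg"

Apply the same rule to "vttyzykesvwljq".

The transformation: move the first 2 characters to the end (rotate left by 2).
For "vttyzykesvwljq" the result is "tyzykesvwljqvt".

tyzykesvwljqvt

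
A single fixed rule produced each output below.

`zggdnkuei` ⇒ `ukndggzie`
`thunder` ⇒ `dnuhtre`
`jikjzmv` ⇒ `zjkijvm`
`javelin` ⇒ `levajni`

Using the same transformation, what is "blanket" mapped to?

knalbte

Each output is the input with this applied: move the last 2 characters to the front (rotate right by 2), then reverse the string.
Starting from "blanket": after the first operation, "etblank"; after the second, "knalbte".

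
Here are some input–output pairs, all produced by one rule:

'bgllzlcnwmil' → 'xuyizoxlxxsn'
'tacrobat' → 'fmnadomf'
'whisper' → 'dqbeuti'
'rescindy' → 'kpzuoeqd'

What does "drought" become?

ftsgadp

In each case the input is transformed by: reverse the string, then shift every letter 12 places forward in the alphabet (wrapping around).
For "drought", step one produces "thguord"; step two turns that into "ftsgadp".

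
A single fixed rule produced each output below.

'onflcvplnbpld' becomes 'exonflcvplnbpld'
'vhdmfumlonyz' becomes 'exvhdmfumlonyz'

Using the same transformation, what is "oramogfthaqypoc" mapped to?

exoramogfthaqypoc

The transformation: prepend "ex".
For "oramogfthaqypoc" the result is "exoramogfthaqypoc".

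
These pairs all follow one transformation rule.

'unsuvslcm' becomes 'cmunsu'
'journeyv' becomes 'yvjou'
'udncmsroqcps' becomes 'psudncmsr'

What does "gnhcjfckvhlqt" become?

qtgnhcjfck

What's happening: move the last 2 characters to the front (rotate right by 2), then delete the last 3 characters.
"gnhcjfckvhlqt" → "qtgnhcjfckvhl" → "qtgnhcjfck".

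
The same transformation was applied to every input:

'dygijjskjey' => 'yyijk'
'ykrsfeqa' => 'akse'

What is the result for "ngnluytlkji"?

iglyl

Rule — move the last 2 characters to the front (rotate right by 2), then keep every other character starting from the second (positions 2nd, 4th, 6th, ...).
On "ngnluytlkji": the first step gives "jingnluytlk", and the second then gives "iglyl".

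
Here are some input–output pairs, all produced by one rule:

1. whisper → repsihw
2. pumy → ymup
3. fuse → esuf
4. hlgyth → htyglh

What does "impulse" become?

What's happening: reverse the string.
Doing the same to "impulse": "eslupmi".

eslupmi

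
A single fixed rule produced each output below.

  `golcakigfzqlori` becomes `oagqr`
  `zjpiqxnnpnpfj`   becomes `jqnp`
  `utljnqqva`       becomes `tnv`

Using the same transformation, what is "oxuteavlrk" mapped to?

The transformation: keep one character in every 3, starting at position 2 (positions 2nd, 5th, 8th, ...).
"oxuteavlrk" → "xel".

xel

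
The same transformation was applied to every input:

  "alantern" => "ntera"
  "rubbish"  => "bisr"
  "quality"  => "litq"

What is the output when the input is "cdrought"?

In each case the input is transformed by: swap the first and last characters, then delete the first 3 characters.
For "cdrought", step one produces "tdroughc"; step two turns that into "oughc".

oughc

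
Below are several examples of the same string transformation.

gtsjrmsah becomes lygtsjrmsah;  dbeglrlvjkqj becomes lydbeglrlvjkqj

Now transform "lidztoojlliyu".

lylidztoojlliyu

The transformation: prepend "ly".
Applying that to "lidztoojlliyu" gives "lylidztoojlliyu".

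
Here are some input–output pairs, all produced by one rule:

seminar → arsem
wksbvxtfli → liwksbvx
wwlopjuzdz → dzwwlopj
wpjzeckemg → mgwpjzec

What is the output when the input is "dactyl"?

The pattern: move the last 2 characters to the front (rotate right by 2), then delete the last 2 characters.
Applying both steps to "dactyl": "yldact", then "ylda".

ylda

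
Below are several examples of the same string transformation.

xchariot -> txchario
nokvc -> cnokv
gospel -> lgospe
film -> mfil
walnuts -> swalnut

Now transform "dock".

kdoc

What's happening: move the last character to the front.
So "dock" becomes "kdoc".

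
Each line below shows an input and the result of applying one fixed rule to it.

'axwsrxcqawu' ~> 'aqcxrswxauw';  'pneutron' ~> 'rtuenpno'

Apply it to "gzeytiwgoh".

In each case the input is transformed by: move the last 2 characters to the front (rotate right by 2), then reverse the string.
Starting from "gzeytiwgoh": after the first operation, "ohgzeytiwg"; after the second, "gwityezgho".
(Check on "pneutron": → "onpneutr" → "rtuenpno" ✓)

gwityezgho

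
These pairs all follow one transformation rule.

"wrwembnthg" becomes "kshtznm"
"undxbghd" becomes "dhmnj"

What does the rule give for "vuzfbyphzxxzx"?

lhevnfddfd

Each output is the input with this applied: shift every letter 6 places forward in the alphabet (wrapping around), then delete the first 3 characters.
For "vuzfbyphzxxzx", step one produces "baflhevnfddfd"; step two turns that into "lhevnfddfd".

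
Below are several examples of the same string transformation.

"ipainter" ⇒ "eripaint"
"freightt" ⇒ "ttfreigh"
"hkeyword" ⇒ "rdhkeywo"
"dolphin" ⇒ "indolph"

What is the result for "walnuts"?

tswalnu

What's happening: move the last 2 characters to the front (rotate right by 2).
For "walnuts" the result is "tswalnu".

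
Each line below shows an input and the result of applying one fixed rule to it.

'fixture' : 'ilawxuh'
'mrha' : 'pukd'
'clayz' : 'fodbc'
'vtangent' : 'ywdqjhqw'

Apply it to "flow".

Rule — shift every letter 3 places forward in the alphabet (wrapping around).
On "flow" that produces "iorz".

iorz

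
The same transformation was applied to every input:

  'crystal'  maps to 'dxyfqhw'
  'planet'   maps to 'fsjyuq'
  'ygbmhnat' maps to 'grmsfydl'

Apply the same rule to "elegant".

jlfsyjq

Each output is the input with this applied: move the first 2 characters to the end (rotate left by 2), then shift every letter 5 places forward in the alphabet (wrapping around).
Starting from "elegant": after the first operation, "egantel"; after the second, "jlfsyjq".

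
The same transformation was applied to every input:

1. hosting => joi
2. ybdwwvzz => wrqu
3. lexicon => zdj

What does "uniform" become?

iam

In each case the input is transformed by: shift every letter 5 places backward in the alphabet (wrapping around), then keep every other character starting from the second (positions 2nd, 4th, 6th, ...).
For "uniform", step one produces "pidajmh"; step two turns that into "iam".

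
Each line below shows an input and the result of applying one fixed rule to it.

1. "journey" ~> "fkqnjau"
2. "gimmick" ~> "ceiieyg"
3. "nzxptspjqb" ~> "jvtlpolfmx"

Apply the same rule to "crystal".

ynuopwh

Each output is the input with this applied: shift every letter 4 places backward in the alphabet (wrapping around).
For "crystal" the result is "ynuopwh".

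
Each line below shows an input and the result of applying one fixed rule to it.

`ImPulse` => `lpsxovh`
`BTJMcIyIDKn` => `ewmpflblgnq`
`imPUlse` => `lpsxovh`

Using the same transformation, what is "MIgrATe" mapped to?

pljudwh

In each case the input is transformed by: shift every letter 3 places forward in the alphabet (wrapping around), then convert every letter to lowercase.
"MIgrATe" → "PLjuDWh" → "pljudwh".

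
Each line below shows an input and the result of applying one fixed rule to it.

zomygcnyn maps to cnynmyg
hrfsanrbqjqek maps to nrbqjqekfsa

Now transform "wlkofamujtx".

amujtxkof

Looking at the pairs, the operation is to delete the first 2 characters, then move the first 3 characters to the end (rotate left by 3).
"wlkofamujtx" → "amujtxkof".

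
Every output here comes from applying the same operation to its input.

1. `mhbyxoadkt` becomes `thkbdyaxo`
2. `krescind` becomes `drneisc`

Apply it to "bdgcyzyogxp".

What's happening: take characters alternately from the front and the back (1st, last, 2nd, 2nd-last, ...), then delete the first character.
Working it through for "bdgcyzyogxp": intermediate "bpdxggcoyyz", final "pdxggcoyyz".

pdxggcoyyz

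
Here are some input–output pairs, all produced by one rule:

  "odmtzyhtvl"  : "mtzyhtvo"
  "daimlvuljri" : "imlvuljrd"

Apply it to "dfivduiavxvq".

The pattern: swap the first and last characters, then delete the first 2 characters.
So "dfivduiavxvq" becomes "ivduiavxvd".

ivduiavxvd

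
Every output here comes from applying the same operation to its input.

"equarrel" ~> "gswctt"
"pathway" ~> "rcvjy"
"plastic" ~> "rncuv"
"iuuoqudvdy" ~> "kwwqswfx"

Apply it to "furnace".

hwtpc

Rule — shift every letter 2 places forward in the alphabet (wrapping around), then delete the last 2 characters.
"furnace" → "hwtpceg" → "hwtpc".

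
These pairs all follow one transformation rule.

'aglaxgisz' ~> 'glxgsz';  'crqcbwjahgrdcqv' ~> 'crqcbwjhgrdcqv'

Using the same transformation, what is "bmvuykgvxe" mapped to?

Each output is the input with this applied: remove every vowel.
Applying that to "bmvuykgvxe" gives "bmvykgvx".

bmvykgvx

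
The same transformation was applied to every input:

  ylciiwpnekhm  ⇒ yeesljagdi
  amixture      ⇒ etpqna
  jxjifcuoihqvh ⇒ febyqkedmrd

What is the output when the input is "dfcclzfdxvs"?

In each case the input is transformed by: shift every letter 4 places backward in the alphabet (wrapping around), then delete the first 2 characters.
On "dfcclzfdxvs": the first step gives "zbyyhvbztro", and the second then gives "yyhvbztro".

yyhvbztro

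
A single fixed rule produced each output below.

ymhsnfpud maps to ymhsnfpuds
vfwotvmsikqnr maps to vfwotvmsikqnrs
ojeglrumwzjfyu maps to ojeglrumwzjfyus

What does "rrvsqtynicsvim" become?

The transformation: append "s".
Doing the same to "rrvsqtynicsvim": "rrvsqtynicsvims".

rrvsqtynicsvims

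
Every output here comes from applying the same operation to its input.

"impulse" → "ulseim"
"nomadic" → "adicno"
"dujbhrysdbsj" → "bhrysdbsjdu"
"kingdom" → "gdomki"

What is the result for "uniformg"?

Each output is the input with this applied: move the first 2 characters to the end (rotate left by 2), then delete the first character.
On "uniformg": the first step gives "iformgun", and the second then gives "formgun".

formgun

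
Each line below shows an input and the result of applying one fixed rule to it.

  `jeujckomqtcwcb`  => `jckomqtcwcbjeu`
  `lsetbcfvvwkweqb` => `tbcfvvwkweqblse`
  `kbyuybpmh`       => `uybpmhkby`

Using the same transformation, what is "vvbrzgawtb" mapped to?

rzgawtbvvb

Rule — move the first 3 characters to the end (rotate left by 3).
"vvbrzgawtb" → "rzgawtbvvb".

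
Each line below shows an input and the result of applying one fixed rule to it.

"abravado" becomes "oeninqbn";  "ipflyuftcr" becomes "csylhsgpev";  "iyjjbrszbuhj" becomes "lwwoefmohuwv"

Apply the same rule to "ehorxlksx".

ubekyxfkr

The pattern: shift every letter 13 places forward in the alphabet (wrapping around) — i.e. ROT13, then move the first character to the end.
So "ehorxlksx" becomes "ubekyxfkr".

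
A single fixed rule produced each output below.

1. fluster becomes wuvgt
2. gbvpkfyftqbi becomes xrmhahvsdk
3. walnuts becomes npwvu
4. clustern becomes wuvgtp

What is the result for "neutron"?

Looking at the pairs, the operation is to shift every letter 2 places forward in the alphabet (wrapping around), then delete the first 2 characters.
On "neutron": the first step gives "pgwvtqp", and the second then gives "wvtqp".

wvtqp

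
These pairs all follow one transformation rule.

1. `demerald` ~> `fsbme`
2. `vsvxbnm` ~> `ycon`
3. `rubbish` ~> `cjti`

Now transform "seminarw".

jobsx

What's happening: delete the first 3 characters, then shift every letter 1 place forward in the alphabet (wrapping around).
On "seminarw" that produces "jobsx".
(Check on "rubbish": → "bish" → "cjti" ✓)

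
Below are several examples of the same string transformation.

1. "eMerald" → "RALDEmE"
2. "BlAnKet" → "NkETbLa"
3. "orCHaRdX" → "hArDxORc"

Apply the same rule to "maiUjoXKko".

The pattern: move the first 3 characters to the end (rotate left by 3), then flip the case of every letter.
On "maiUjoXKko": the first step gives "UjoXKkomai", and the second then gives "uJOxkKOMAI".

uJOxkKOMAI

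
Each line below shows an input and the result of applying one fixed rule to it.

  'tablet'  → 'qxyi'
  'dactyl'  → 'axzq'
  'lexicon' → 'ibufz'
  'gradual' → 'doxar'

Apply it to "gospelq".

The pattern: delete the last 2 characters, then shift every letter 3 places backward in the alphabet (wrapping around).
Applying both steps to "gospelq": "gospe", then "dlpmb".

dlpmb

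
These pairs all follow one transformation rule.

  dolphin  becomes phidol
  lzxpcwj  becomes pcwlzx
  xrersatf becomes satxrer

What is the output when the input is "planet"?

anepl

Looking at the pairs, the operation is to delete the last character, then move the last 3 characters to the front (rotate right by 3).
Applying both steps to "planet": "plane", then "anepl".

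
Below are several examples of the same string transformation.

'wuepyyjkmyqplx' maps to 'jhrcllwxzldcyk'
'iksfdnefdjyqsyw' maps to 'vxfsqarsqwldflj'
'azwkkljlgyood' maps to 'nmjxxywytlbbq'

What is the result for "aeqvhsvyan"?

The rule is to shift every letter 13 places forward in the alphabet (wrapping around) — i.e. ROT13.
For "aeqvhsvyan" the result is "nrdiufilna".

nrdiufilna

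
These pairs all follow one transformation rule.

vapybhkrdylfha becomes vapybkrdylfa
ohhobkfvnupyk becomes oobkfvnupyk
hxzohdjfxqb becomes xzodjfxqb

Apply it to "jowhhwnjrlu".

jowwnjrlu

Each output is the input with this applied: remove every "h".
Applying that to "jowhhwnjrlu" gives "jowwnjrlu".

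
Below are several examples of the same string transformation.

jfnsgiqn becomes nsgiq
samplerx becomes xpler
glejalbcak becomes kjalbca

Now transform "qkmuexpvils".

suexpvil

Rule — delete the first 3 characters, then move the last character to the front.
Starting from "qkmuexpvils": after the first operation, "uexpvils"; after the second, "suexpvil".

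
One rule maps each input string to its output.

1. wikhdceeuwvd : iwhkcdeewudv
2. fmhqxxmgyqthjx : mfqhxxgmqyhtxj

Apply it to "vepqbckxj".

The rule is to swap each adjacent pair of characters (1↔2, 3↔4, ...).
So "vepqbckxj" becomes "evqpcbxkj".

evqpcbxkj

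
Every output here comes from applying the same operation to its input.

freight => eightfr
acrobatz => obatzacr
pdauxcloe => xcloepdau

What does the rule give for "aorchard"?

The pattern: move the last 2 characters to the front (rotate right by 2), then move the last 3 characters to the front (rotate right by 3).
On "aorchard": the first step gives "rdaorcha", and the second then gives "chardaor".

chardaor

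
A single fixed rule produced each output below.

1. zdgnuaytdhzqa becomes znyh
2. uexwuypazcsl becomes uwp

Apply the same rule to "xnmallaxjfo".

xaa

Each output is the input with this applied: delete the last 3 characters, then keep one character in every 3, starting at position 1 (positions 1st, 4th, 7th, ...).
For "xnmallaxjfo", step one produces "xnmallax"; step two turns that into "xaa".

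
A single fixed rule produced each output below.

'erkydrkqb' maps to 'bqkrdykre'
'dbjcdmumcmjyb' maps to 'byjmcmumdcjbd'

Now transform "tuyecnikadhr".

rhdakinceyut

The pattern: reverse the string.
For "tuyecnikadhr" the result is "rhdakinceyut".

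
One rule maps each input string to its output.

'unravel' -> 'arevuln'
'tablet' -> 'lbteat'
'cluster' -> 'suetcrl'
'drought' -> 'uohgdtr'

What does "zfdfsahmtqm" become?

fdasmhqtzmf

The transformation: move the first 2 characters to the end (rotate left by 2), then swap each adjacent pair of characters (1↔2, 3↔4, ...).
"zfdfsahmtqm" → "fdasmhqtzmf".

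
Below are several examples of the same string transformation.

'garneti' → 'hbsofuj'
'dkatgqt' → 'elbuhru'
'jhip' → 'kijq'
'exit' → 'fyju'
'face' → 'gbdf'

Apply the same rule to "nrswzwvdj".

Rule — shift every letter 1 place forward in the alphabet (wrapping around).
Doing the same to "nrswzwvdj": "ostxaxwek".

ostxaxwek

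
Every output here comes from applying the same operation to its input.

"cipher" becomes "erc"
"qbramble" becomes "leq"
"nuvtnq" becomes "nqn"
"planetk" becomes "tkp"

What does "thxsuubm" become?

Each output is the input with this applied: move the last 2 characters to the front (rotate right by 2), then keep only the first 3 characters.
"thxsuubm" → "bmt".

bmt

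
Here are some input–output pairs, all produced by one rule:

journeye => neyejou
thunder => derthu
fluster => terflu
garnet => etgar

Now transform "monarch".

rchmon

In each case the input is transformed by: move the first 3 characters to the end (rotate left by 3), then delete the first character.
Applying both steps to "monarch": "archmon", then "rchmon".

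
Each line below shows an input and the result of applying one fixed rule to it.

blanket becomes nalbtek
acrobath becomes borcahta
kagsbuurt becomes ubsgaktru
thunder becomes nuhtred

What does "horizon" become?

irohnoz

The transformation: move the last 3 characters to the front (rotate right by 3), then reverse the string.
On "horizon" that produces "irohnoz".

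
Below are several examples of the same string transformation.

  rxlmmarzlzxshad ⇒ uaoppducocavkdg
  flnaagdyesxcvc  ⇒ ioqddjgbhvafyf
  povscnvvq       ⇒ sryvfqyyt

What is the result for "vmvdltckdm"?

Each output is the input with this applied: shift every letter 3 places forward in the alphabet (wrapping around).
Applying that to "vmvdltckdm" gives "ypygowfngp".

ypygowfngp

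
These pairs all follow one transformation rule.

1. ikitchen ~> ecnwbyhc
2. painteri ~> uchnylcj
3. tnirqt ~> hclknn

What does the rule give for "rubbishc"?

The pattern: shift every letter 6 places backward in the alphabet (wrapping around), then move the first character to the end.
Applying that to "rubbishc" gives "ovvcmbwl".

ovvcmbwl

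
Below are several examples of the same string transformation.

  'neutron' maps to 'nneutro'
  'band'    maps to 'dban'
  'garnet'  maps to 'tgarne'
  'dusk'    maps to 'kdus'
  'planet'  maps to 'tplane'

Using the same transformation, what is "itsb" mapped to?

Looking at the pairs, the operation is to move the last character to the front.
On "itsb" that produces "bits".

bits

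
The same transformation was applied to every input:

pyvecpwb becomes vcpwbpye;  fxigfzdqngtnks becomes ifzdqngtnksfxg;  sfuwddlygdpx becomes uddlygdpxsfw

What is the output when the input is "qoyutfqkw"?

Each output is the input with this applied: move the first 3 characters to the end (rotate left by 3), then swap the first and last characters.
On "qoyutfqkw": the first step gives "utfqkwqoy", and the second then gives "ytfqkwqou".

ytfqkwqou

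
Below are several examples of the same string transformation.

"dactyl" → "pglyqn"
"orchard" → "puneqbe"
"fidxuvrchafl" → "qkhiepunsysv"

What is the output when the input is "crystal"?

The rule is to shift every letter 13 places forward in the alphabet (wrapping around) — i.e. ROT13, then move the first 2 characters to the end (rotate left by 2).
Starting from "crystal": after the first operation, "pelfgny"; after the second, "lfgnype".

lfgnype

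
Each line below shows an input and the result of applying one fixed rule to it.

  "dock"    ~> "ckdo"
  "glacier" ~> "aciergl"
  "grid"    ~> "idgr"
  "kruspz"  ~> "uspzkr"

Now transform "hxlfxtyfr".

lfxtyfrhx

Looking at the pairs, the operation is to move the first 2 characters to the end (rotate left by 2).
"hxlfxtyfr" → "lfxtyfrhx".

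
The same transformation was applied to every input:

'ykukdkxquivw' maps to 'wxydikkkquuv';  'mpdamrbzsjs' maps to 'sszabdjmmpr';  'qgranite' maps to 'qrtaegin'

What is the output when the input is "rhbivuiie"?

ruvbehiii

What's happening: sort the characters into alphabetical order, then move the last 3 characters to the front (rotate right by 3).
For "rhbivuiie" the result is "ruvbehiii".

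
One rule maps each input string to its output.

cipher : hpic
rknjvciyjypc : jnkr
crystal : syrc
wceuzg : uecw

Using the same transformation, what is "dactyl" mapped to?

tcad

Rule — reverse the string, then keep only the last 4 characters.
Applying both steps to "dactyl": "lytcad", then "tcad".
(Check on "rknjvciyjypc": → "cpyjyicvjnkr" → "jnkr" ✓)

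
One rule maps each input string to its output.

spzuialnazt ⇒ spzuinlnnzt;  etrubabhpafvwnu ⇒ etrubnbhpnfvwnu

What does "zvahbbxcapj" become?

What's happening: replace every "a" with "n".
For "zvahbbxcapj" the result is "zvnhbbxcnpj".

zvnhbbxcnpj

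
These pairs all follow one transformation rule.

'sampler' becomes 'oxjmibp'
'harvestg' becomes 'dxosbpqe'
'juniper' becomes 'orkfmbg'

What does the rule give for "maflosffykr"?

oxcilpccvhj

The pattern: swap the first and last characters, then shift every letter 3 places backward in the alphabet (wrapping around).
Starting from "maflosffykr": after the first operation, "raflosffykm"; after the second, "oxcilpccvhj".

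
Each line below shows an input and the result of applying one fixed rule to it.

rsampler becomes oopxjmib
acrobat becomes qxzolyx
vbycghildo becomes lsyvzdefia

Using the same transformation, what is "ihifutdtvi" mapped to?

ffefcrqaqs

Looking at the pairs, the operation is to move the last character to the front, then shift every letter 3 places backward in the alphabet (wrapping around).
Working it through for "ihifutdtvi": intermediate "iihifutdtv", final "ffefcrqaqs".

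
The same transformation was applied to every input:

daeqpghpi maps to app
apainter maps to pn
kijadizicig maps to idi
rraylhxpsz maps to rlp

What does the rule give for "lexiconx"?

ec

Looking at the pairs, the operation is to delete the last character, then keep one character in every 3, starting at position 2 (positions 2nd, 5th, 8th, ...).
"lexiconx" → "lexicon" → "ec".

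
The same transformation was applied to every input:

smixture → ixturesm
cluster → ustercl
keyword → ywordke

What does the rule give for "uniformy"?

iformyun

The transformation: move the first 2 characters to the end (rotate left by 2).
For "uniformy" the result is "iformyun".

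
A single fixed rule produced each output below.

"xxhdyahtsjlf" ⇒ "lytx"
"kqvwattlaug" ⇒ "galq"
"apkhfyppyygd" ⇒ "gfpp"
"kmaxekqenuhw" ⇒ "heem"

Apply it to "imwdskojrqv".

The rule is to keep one character in every 3, starting at position 2 (positions 2nd, 5th, 8th, ...), then swap the first and last characters.
Working it through for "imwdskojrqv": intermediate "msjv", final "vsjm".
(Check on "xxhdyahtsjlf": → "xytl" → "lytx" ✓)

vsjm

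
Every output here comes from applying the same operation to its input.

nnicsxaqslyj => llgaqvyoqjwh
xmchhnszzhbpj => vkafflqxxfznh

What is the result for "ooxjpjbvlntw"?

mmvhnhztjlru

Each output is the input with this applied: shift every letter 2 places backward in the alphabet (wrapping around).
"ooxjpjbvlntw" → "mmvhnhztjlru".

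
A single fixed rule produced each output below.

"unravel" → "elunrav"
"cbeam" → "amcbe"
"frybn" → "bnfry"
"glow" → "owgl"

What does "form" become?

What's happening: move the last 2 characters to the front (rotate right by 2).
Applying that to "form" gives "rmfo".

rmfo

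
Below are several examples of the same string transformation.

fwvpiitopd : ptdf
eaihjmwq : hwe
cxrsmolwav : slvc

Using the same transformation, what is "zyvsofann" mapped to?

The rule is to keep one character in every 3, starting at position 1 (positions 1st, 4th, 7th, ...), then move the first character to the end.
Starting from "zyvsofann": after the first operation, "zsa"; after the second, "saz".
(Check on "fwvpiitopd": → "fptd" → "ptdf" ✓)

saz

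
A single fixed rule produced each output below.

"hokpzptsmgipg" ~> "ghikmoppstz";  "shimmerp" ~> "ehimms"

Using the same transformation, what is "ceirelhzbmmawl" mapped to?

The pattern: delete the last 2 characters, then sort the characters into alphabetical order.
Applying both steps to "ceirelhzbmmawl": "ceirelhzbmma", then "abceehilmmrz".
(Check on "hokpzptsmgipg": → "hokpzptsmgi" → "ghikmoppstz" ✓)

abceehilmmrz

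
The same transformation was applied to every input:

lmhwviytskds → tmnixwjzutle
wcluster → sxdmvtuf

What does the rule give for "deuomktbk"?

lefvpnluc

The transformation: move the last character to the front, then shift every letter 1 place forward in the alphabet (wrapping around).
On "deuomktbk": the first step gives "kdeuomktb", and the second then gives "lefvpnluc".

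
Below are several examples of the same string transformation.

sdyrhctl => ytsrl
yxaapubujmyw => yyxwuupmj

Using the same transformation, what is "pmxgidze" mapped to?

What's happening: sort the characters into reverse alphabetical order, then delete the last 3 characters.
For "pmxgidze" the result is "zxpmi".

zxpmi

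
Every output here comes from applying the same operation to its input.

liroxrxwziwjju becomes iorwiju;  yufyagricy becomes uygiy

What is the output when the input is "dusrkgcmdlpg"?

urgmlg

Each output is the input with this applied: keep every other character starting from the second (positions 2nd, 4th, 6th, ...).
Doing the same to "dusrkgcmdlpg": "urgmlg".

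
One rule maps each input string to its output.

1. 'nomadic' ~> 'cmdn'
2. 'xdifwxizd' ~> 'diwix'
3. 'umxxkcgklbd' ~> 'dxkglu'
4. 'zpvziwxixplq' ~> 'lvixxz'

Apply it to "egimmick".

Rule — keep every other character starting from the first (positions 1st, 3rd, 5th, ...), then swap the first and last characters.
"egimmick" → "eimc" → "cime".

cime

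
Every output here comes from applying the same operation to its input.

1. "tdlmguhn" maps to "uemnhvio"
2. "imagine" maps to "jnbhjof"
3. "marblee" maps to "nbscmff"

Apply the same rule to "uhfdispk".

vigejtql

Looking at the pairs, the operation is to shift every letter 1 place forward in the alphabet (wrapping around).
Doing the same to "uhfdispk": "vigejtql".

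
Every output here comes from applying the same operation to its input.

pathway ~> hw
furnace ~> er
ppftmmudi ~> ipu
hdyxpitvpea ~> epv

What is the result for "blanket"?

en

In each case the input is transformed by: sort the characters into alphabetical order, then keep one character in every 3, starting at position 3 (positions 3rd, 6th, 9th, ...).
Working it through for "blanket": intermediate "abeklnt", final "en".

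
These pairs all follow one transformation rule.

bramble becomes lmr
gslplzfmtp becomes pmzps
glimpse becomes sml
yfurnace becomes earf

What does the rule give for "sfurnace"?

earf

What's happening: keep every other character starting from the second (positions 2nd, 4th, 6th, ...), then reverse the string.
"sfurnace" → "earf".
(Check on "bramble": → "rml" → "lmr" ✓)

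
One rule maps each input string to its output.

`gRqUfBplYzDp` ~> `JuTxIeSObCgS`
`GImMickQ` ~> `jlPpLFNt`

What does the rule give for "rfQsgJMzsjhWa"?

In each case the input is transformed by: shift every letter 3 places forward in the alphabet (wrapping around), then flip the case of every letter.
Working it through for "rfQsgJMzsjhWa": intermediate "uiTvjMPcvmkZd", final "UItVJmpCVMKzD".

UItVJmpCVMKzD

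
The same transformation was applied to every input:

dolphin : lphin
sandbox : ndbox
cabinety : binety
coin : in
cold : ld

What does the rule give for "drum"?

um

What's happening: delete the first 2 characters.
On "drum" that produces "um".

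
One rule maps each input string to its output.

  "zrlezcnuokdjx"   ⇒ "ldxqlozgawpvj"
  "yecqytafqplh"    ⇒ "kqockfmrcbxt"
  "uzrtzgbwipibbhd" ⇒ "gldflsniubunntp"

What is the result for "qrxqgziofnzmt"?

cdjcsluarzlyf

In each case the input is transformed by: shift every letter 12 places forward in the alphabet (wrapping around).
For "qrxqgziofnzmt" the result is "cdjcsluarzlyf".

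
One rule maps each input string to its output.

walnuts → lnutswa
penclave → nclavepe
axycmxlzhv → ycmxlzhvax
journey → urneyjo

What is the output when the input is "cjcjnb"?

cjnbcj

The rule is to move the first 2 characters to the end (rotate left by 2).
"cjcjnb" → "cjnbcj".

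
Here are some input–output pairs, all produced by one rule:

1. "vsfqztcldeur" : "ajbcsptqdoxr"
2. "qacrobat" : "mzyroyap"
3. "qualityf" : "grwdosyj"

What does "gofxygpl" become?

Looking at the pairs, the operation is to swap the front and back halves of the string, then shift every letter 2 places backward in the alphabet (wrapping around).
Applying that to "gofxygpl" gives "wenjemdv".

wenjemdv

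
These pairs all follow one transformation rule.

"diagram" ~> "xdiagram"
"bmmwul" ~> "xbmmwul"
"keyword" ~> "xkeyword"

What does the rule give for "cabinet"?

xcabinet

Rule — prepend "x".
Doing the same to "cabinet": "xcabinet".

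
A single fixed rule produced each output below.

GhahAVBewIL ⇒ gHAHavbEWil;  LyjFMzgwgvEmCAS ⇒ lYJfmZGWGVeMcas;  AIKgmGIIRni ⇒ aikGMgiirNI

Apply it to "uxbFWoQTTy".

Rule — flip the case of every letter.
"uxbFWoQTTy" → "UXBfwOqttY".

UXBfwOqttY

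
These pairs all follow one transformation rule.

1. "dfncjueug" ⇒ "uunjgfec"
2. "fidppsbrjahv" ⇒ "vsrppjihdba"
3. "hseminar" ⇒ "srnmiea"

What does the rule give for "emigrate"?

trmigea

The pattern: delete the first character, then sort the characters into reverse alphabetical order.
Working it through for "emigrate": intermediate "migrate", final "trmigea".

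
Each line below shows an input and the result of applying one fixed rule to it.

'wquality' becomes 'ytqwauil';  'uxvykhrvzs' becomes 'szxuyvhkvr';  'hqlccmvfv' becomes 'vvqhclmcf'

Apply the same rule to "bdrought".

thdborgu

The pattern: swap each adjacent pair of characters (1↔2, 3↔4, ...), then move the last 2 characters to the front (rotate right by 2).
On "bdrought" that produces "thdborgu".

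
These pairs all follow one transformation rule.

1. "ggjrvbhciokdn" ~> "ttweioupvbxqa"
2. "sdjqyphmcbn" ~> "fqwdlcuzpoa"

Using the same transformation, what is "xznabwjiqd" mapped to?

The pattern: shift every letter 13 places forward in the alphabet (wrapping around) — i.e. ROT13.
For "xznabwjiqd" the result is "kmanojwvdq".

kmanojwvdq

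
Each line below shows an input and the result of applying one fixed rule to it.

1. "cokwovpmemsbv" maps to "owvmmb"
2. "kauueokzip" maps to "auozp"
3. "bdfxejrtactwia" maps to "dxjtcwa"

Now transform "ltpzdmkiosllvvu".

Each output is the input with this applied: keep every other character starting from the second (positions 2nd, 4th, 6th, ...).
"ltpzdmkiosllvvu" → "tzmislv".

tzmislv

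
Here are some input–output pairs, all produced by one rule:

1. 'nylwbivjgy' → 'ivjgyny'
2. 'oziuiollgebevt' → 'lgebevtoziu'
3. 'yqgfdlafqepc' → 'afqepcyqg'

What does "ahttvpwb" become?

Looking at the pairs, the operation is to swap the front and back halves of the string, then delete the last 3 characters.
Working it through for "ahttvpwb": intermediate "vpwbahtt", final "vpwba".
(Check on "oziuiollgebevt": → "lgebevtoziuiol" → "lgebevtoziu" ✓)

vpwba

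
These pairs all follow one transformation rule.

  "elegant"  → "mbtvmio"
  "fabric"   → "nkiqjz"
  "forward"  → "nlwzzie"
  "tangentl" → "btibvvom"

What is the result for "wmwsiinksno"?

ewuveaasqvq

Each output is the input with this applied: take characters alternately from the front and the back (1st, last, 2nd, 2nd-last, ...), then shift every letter 8 places forward in the alphabet (wrapping around).
On "wmwsiinksno": the first step gives "womnwsskini", and the second then gives "ewuveaasqvq".
(Check on "forward": → "fdorraw" → "nlwzzie" ✓)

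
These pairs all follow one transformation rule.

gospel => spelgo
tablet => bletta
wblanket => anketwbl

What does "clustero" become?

Looking at the pairs, the operation is to swap the front and back halves of the string, then move the last character to the front.
On "clustero": the first step gives "teroclus", and the second then gives "steroclu".

steroclu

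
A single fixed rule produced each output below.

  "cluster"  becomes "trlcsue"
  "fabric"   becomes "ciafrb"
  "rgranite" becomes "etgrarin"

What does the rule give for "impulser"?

What's happening: swap each adjacent pair of characters (1↔2, 3↔4, ...), then move the last 2 characters to the front (rotate right by 2).
Working it through for "impulser": intermediate "miupslre", final "remiupsl".

remiupsl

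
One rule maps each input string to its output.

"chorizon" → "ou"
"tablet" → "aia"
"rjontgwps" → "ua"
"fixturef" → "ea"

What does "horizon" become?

ou

What's happening: shift every letter 7 places forward in the alphabet (wrapping around), then keep only the vowels.
For "horizon" the result is "ou".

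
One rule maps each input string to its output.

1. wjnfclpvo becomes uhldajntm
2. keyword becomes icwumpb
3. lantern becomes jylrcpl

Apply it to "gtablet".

eryzjcr

Each output is the input with this applied: shift every letter 2 places backward in the alphabet (wrapping around).
Doing the same to "gtablet": "eryzjcr".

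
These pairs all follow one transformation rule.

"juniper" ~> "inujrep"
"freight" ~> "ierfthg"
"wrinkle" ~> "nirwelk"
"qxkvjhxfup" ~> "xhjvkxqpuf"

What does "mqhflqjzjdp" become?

Looking at the pairs, the operation is to reverse the string, then move the first 3 characters to the end (rotate left by 3).
Starting from "mqhflqjzjdp": after the first operation, "pdjzjqlfhqm"; after the second, "zjqlfhqmpdj".

zjqlfhqmpdj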